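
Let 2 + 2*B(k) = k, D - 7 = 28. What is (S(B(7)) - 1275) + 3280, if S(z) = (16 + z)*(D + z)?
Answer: 10795/4 ≈ 2698.8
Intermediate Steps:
D = 35 (D = 7 + 28 = 35)
B(k) = -1 + k/2
S(z) = (16 + z)*(35 + z)
(S(B(7)) - 1275) + 3280 = ((560 + (-1 + (1/2)*7)**2 + 51*(-1 + (1/2)*7)) - 1275) + 3280 = ((560 + (-1 + 7/2)**2 + 51*(-1 + 7/2)) - 1275) + 3280 = ((560 + (5/2)**2 + 51*(5/2)) - 1275) + 3280 = ((560 + 25/4 + 255/2) - 1275) + 3280 = (2775/4 - 1275) + 3280 = -2325/4 + 3280 = 10795/4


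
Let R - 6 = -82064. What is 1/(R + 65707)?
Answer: -1/16351 ≈ -6.1158e-5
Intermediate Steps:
R = -82058 (R = 6 - 82064 = -82058)
1/(R + 65707) = 1/(-82058 + 65707) = 1/(-16351) = -1/16351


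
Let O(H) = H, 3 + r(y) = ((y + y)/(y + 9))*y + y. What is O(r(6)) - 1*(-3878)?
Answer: 19429/5 ≈ 3885.8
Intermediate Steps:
r(y) = -3 + y + 2*y²/(9 + y) (r(y) = -3 + (((y + y)/(y + 9))*y + y) = -3 + (((2*y)/(9 + y))*y + y) = -3 + ((2*y/(9 + y))*y + y) = -3 + (2*y²/(9 + y) + y) = -3 + (y + 2*y²/(9 + y)) = -3 + y + 2*y²/(9 + y))
O(r(6)) - 1*(-3878) = 3*(-9 + 6² + 2*6)/(9 + 6) - 1*(-3878) = 3*(-9 + 36 + 12)/15 + 3878 = 3*(1/15)*39 + 3878 = 39/5 + 3878 = 19429/5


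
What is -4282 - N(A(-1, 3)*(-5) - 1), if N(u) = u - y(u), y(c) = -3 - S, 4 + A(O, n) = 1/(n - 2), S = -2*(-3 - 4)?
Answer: -4313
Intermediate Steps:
S = 14 (S = -2*(-7) = 14)
A(O, n) = -4 + 1/(-2 + n) (A(O, n) = -4 + 1/(n - 2) = -4 + 1/(-2 + n))
y(c) = -17 (y(c) = -3 - 1*14 = -3 - 14 = -17)
N(u) = 17 + u (N(u) = u - 1*(-17) = u + 17 = 17 + u)
-4282 - N(A(-1, 3)*(-5) - 1) = -4282 - (17 + (((9 - 4*3)/(-2 + 3))*(-5) - 1)) = -4282 - (17 + (((9 - 12)/1)*(-5) - 1)) = -4282 - (17 + ((1*(-3))*(-5) - 1)) = -4282 - (17 + (-3*(-5) - 1)) = -4282 - (17 + (15 - 1)) = -4282 - (17 + 14) = -4282 - 1*31 = -4282 - 31 = -4313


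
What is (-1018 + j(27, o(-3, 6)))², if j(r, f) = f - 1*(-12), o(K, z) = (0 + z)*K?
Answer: 1048576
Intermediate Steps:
o(K, z) = K*z (o(K, z) = z*K = K*z)
j(r, f) = 12 + f (j(r, f) = f + 12 = 12 + f)
(-1018 + j(27, o(-3, 6)))² = (-1018 + (12 - 3*6))² = (-1018 + (12 - 18))² = (-1018 - 6)² = (-1024)² = 1048576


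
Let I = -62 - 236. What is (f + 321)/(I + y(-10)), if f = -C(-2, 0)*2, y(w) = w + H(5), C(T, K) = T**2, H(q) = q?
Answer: -313/303 ≈ -1.0330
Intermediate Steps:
y(w) = 5 + w (y(w) = w + 5 = 5 + w)
I = -298
f = -8 (f = -1*(-2)**2*2 = -1*4*2 = -4*2 = -8)
(f + 321)/(I + y(-10)) = (-8 + 321)/(-298 + (5 - 10)) = 313/(-298 - 5) = 313/(-303) = 313*(-1/303) = -313/303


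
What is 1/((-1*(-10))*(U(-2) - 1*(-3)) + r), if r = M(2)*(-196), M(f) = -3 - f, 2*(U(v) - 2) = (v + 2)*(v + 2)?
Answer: 1/1030 ≈ 0.00097087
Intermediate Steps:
U(v) = 2 + (2 + v)²/2 (U(v) = 2 + ((v + 2)*(v + 2))/2 = 2 + ((2 + v)*(2 + v))/2 = 2 + (2 + v)²/2)
r = 980 (r = (-3 - 1*2)*(-196) = (-3 - 2)*(-196) = -5*(-196) = 980)
1/((-1*(-10))*(U(-2) - 1*(-3)) + r) = 1/((-1*(-10))*((2 + (2 - 2)²/2) - 1*(-3)) + 980) = 1/(10*((2 + (½)*0²) + 3) + 980) = 1/(10*((2 + (½)*0) + 3) + 980) = 1/(10*((2 + 0) + 3) + 980) = 1/(10*(2 + 3) + 980) = 1/(10*5 + 980) = 1/(50 + 980) = 1/1030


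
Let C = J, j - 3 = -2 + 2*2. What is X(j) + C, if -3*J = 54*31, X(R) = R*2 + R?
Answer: -543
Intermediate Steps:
j = 5 (j = 3 + (-2 + 2*2) = 3 + (-2 + 4) = 3 + 2 = 5)
X(R) = 3*R (X(R) = 2*R + R = 3*R)
J = -558 (J = -18*31 = -⅓*1674 = -558)
C = -558
X(j) + C = 3*5 - 558 = 15 - 558 = -543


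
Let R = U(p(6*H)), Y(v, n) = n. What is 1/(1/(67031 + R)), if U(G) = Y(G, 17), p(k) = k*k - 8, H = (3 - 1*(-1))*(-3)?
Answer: 67048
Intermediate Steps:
H = -12 (H = (3 + 1)*(-3) = 4*(-3) = -12)
p(k) = -8 + k**2 (p(k) = k**2 - 8 = -8 + k**2)
U(G) = 17
R = 17
1/(1/(67031 + R)) = 1/(1/(67031 + 17)) = 1/(1/67048) = 67048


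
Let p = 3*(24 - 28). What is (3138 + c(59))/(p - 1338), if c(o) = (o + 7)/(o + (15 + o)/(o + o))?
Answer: -204507/87950 ≈ -2.3253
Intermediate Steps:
c(o) = (7 + o)/(o + (15 + o)/(2*o)) (c(o) = (7 + o)/(o + (15 + o)/((2*o))) = (7 + o)/(o + (15 + o)*(1/(2*o))) = (7 + o)/(o + (15 + o)/(2*o)))
p = -12 (p = 3*(-4) = -12)
(3138 + c(59))/(p - 1338) = (3138 + 2*59*(7 + 59)/(15 + 59 + 2*59²))/(-12 - 1338) = (3138 + 2*59*66/(15 + 59 + 2*3481))/(-1350) = (3138 + 2*59*66/(15 + 59 + 6962))*(-1/1350) = (3138 + 2*59*66/7036)*(-1/1350) = (3138 + 2*59*(1/7036)*66)*(-1/1350) = (3138 + 1947/1759)*(-1/1350) = (5521689/1759)*(-1/1350) = -204507/87950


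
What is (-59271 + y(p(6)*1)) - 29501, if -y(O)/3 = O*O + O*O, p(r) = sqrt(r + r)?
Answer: -88844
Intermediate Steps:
p(r) = sqrt(2)*sqrt(r) (p(r) = sqrt(2*r) = sqrt(2)*sqrt(r))
y(O) = -6*O**2 (y(O) = -3*(O*O + O*O) = -3*(O**2 + O**2) = -6*O**2)
(-59271 + y(p(6)*1)) - 29501 = (-59271 - 6*((sqrt(2)*sqrt(6))*1)**2) - 29501 = (-59271 - 6*((2*sqrt(3))*1)**2) - 29501 = (-59271 - 6*(2*sqrt(3))**2) - 29501 = (-59271 - 6*12) - 29501 = (-59271 - 72) - 29501 = -59343 - 29501 = -88844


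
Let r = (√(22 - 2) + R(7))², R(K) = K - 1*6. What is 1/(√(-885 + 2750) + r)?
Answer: 1/(21 + √1865 + 4*√5) ≈ 0.013674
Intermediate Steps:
R(K) = -6 + K (R(K) = K - 6 = -6 + K)
r = (1 + 2*√5)² (r = (√(22 - 2) + (-6 + 7))² = (√20 + 1)² = (2*√5 + 1)² = (1 + 2*√5)² ≈ 29.944)
1/(√(-885 + 2750) + r) = 1/(√(-885 + 2750) + (21 + 4*√5)) = 1/(√1865 + (21 + 4*√5)) = 1/(21 + √1865 + 4*√5)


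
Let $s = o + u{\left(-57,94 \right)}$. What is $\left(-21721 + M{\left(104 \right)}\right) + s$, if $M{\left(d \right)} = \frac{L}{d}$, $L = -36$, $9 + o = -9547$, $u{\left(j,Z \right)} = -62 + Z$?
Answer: $- \frac{812379}{26} \approx -31245.0$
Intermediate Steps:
$o = -9556$ ($o = -9 - 9547 = -9556$)
$s = -9524$ ($s = -9556 + \left(-62 + 94\right) = -9556 + 32 = -9524$)
$M{\left(d \right)} = - \frac{36}{d}$
$\left(-21721 + M{\left(104 \right)}\right) + s = \left(-21721 - \frac{36}{104}\right) - 9524 = \left(-21721 - \frac{9}{26}\right) - 9524 = - \frac{564755}{26} - 9524 = - \frac{812379}{26}$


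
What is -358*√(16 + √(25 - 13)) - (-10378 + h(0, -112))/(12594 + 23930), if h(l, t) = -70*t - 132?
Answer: 1335/18262 - 358*√(16 + 2*√3) ≈ -1579.4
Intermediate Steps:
h(l, t) = -132 - 70*t
-358*√(16 + √(25 - 13)) - (-10378 + h(0, -112))/(12594 + 23930) = -358*√(16 + √(25 - 13)) - (-10378 + (-132 - 70*(-112)))/(12594 + 23930) = -358*√(16 + √12) - (-10378 + (-132 + 7840))/36524 = -358*√(16 + 2*√3) - (-10378 + 7708)/36524 = -358*√(16 + 2*√3) - (-2670)/36524 = -358*√(16 + 2*√3) - 1*(-1335/18262) = -358*√(16 + 2*√3) + 1335/18262 = 1335/18262 - 358*√(16 + 2*√3)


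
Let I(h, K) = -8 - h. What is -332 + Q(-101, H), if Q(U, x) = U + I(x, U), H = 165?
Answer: -606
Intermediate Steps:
Q(U, x) = -8 + U - x (Q(U, x) = U + (-8 - x) = -8 + U - x)
-332 + Q(-101, H) = -332 + (-8 - 101 - 1*165) = -332 + (-8 - 101 - 165) = -332 - 274 = -606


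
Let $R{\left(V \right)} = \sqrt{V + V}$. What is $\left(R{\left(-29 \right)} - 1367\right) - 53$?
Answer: $-1420 + i \sqrt{58} \approx -1420.0 + 7.6158 i$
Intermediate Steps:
$R{\left(V \right)} = \sqrt{2} \sqrt{V}$ ($R{\left(V \right)} = \sqrt{2 V} = \sqrt{2} \sqrt{V}$)
$\left(R{\left(-29 \right)} - 1367\right) - 53 = \left(\sqrt{2} \sqrt{-29} - 1367\right) - 53 = \left(\sqrt{2} i \sqrt{29} - 1367\right) - 53 = \left(i \sqrt{58} - 1367\right) - 53 = \left(-1367 + i \sqrt{58}\right) - 53 = -1420 + i \sqrt{58}$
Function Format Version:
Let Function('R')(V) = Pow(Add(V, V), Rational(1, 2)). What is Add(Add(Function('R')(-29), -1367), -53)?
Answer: Add(-1420, Mul(I, Pow(58, Rational(1, 2)))) ≈ Add(-1420.0, Mul(7.6158, I))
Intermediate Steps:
Function('R')(V) = Mul(Pow(2, Rational(1, 2)), Pow(V, Rational(1, 2))) (Function('R')(V) = Pow(Mul(2, V), Rational(1, 2)) = Mul(Pow(2, Rational(1, 2)), Pow(V, Rational(1, 2))))
Add(Add(Function('R')(-29), -1367), -53) = Add(Add(Mul(Pow(2, Rational(1, 2)), Pow(-29, Rational(1, 2))), -1367), -53) = Add(Add(Mul(Pow(2, Rational(1, 2)), Mul(I, Pow(29, Rational(1, 2)))), -1367), -53) = Add(Add(Mul(I, Pow(58, Rational(1, 2))), -1367), -53) = Add(Add(-1367, Mul(I, Pow(58, Rational(1, 2)))), -53) = Add(-1420, Mul(I, Pow(58, Rational(1, 2))))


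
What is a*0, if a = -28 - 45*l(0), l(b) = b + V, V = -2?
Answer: 0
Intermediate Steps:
l(b) = -2 + b (l(b) = b - 2 = -2 + b)
a = 62 (a = -28 - 45*(-2 + 0) = -28 - 45*(-2) = -28 + 90 = 62)
a*0 = 62*0 = 0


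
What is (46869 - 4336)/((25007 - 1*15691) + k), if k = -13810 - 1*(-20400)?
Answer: 42533/15906 ≈ 2.6740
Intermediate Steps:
k = 6590 (k = -13810 + 20400 = 6590)
(46869 - 4336)/((25007 - 1*15691) + k) = (46869 - 4336)/((25007 - 1*15691) + 6590) = 42533/((25007 - 15691) + 6590) = 42533/(9316 + 6590) = 42533/15906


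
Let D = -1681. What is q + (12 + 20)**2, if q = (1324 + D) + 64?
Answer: 731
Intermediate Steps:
q = -293 (q = (1324 - 1681) + 64 = -357 + 64 = -293)
q + (12 + 20)**2 = -293 + (12 + 20)**2 = -293 + 32**2 = -293 + 1024 = 731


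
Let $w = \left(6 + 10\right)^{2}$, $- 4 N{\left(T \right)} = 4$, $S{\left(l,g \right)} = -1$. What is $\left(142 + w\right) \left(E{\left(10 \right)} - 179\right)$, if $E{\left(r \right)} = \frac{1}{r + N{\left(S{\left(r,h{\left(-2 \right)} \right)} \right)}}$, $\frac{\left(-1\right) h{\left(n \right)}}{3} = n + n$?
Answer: $- \frac{640780}{9} \approx -71198.0$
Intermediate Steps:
$h{\left(n \right)} = - 6 n$ ($h{\left(n \right)} = - 3 \left(n + n\right) = - 3 \cdot 2 n = - 6 n$)
$N{\left(T \right)} = -1$ ($N{\left(T \right)} = \left(- \frac{1}{4}\right) 4 = -1$)
$w = 256$ ($w = 16^{2} = 256$)
$E{\left(r \right)} = \frac{1}{-1 + r}$ ($E{\left(r \right)} = \frac{1}{r - 1} = \frac{1}{-1 + r}$)
$\left(142 + w\right) \left(E{\left(10 \right)} - 179\right) = \left(142 + 256\right) \left(\frac{1}{-1 + 10} - 179\right) = 398 \left(\frac{1}{9} - 179\right) = 398 \left(- \frac{1610}{9}\right) = - \frac{640780}{9}$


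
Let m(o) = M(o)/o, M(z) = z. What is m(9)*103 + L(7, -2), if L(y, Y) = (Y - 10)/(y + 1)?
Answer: 203/2 ≈ 101.50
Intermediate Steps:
L(y, Y) = (-10 + Y)/(1 + y)
m(o) = 1 (m(o) = o/o = 1)
m(9)*103 + L(7, -2) = 1*103 + (-10 - 2)/(1 + 7) = 103 - 12/8 = 103 + (⅛)*(-12) = 103 - 3/2 = 203/2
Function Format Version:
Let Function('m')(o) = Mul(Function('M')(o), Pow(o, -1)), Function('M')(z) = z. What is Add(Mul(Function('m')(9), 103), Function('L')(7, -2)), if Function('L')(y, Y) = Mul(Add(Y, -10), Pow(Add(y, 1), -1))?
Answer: Rational(203, 2) ≈ 101.50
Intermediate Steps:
Function('L')(y, Y) = Mul(Pow(Add(1, y), -1), Add(-10, Y)) (Function('L')(y, Y) = Mul(Add(-10, Y), Pow(Add(1, y), -1)) = Mul(Pow(Add(1, y), -1), Add(-10, Y)))
Function('m')(o) = 1 (Function('m')(o) = Mul(o, Pow(o, -1)) = 1)
Add(Mul(Function('m')(9), 103), Function('L')(7, -2)) = Add(Mul(1, 103), Mul(Pow(Add(1, 7), -1), Add(-10, -2))) = Add(103, Mul(Pow(8, -1), -12)) = Add(103, Mul(Rational(1, 8), -12)) = Add(103, Rational(-3, 2)) = Rational(203, 2)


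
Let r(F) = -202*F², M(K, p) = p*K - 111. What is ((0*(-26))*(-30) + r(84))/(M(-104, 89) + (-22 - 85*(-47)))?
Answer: 237552/899 ≈ 264.24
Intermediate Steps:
M(K, p) = -111 + K*p (M(K, p) = K*p - 111 = -111 + K*p)
((0*(-26))*(-30) + r(84))/(M(-104, 89) + (-22 - 85*(-47))) = ((0*(-26))*(-30) - 202*84²)/((-111 - 104*89) + (-22 - 85*(-47))) = (0*(-30) - 202*7056)/((-111 - 9256) + (-22 + 3995)) = (0 - 1425312)/(-9367 + 3973) = -1425312/(-5394) = -1425312*(-1/5394) = 237552/899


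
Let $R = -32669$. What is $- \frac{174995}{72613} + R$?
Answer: $- \frac{2372369092}{72613} \approx -32671.0$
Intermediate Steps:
$- \frac{174995}{72613} + R = - \frac{174995}{72613} - 32669 = - \frac{2372369092}{72613}$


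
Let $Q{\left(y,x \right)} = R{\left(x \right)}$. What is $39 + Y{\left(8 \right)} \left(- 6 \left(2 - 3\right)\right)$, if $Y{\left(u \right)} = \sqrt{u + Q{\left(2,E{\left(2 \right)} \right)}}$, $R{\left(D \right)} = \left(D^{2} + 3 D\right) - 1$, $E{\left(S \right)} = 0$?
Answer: $39 + 6 \sqrt{7} \approx 54.875$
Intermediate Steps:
$R{\left(D \right)} = -1 + D^{2} + 3 D$
$Q{\left(y,x \right)} = -1 + x^{2} + 3 x$
$Y{\left(u \right)} = \sqrt{-1 + u}$ ($Y{\left(u \right)} = \sqrt{u + \left(-1 + 0^{2} + 3 \cdot 0\right)} = \sqrt{u + \left(-1 + 0 + 0\right)} = \sqrt{u - 1} = \sqrt{-1 + u}$)
$39 + Y{\left(8 \right)} \left(- 6 \left(2 - 3\right)\right) = 39 + \sqrt{-1 + 8} \left(- 6 \left(2 - 3\right)\right) = 39 + \sqrt{7} \left(\left(-6\right) \left(-1\right)\right) = 39 + \sqrt{7} \cdot 6 = 39 + 6 \sqrt{7}$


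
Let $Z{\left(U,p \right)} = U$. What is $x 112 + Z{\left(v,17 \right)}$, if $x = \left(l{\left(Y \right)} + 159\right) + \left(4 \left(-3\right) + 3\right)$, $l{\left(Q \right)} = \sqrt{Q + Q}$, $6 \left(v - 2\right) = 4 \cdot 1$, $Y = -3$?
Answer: $\frac{50408}{3} + 112 i \sqrt{6} \approx 16803.0 + 274.34 i$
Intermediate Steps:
$v = \frac{8}{3}$ ($v = 2 + \frac{4 \cdot 1}{6} = 2 + \frac{1}{6} \cdot 4 = 2 + \frac{2}{3} = \frac{8}{3} \approx 2.6667$)
$l{\left(Q \right)} = \sqrt{2} \sqrt{Q}$ ($l{\left(Q \right)} = \sqrt{2 Q} = \sqrt{2} \sqrt{Q}$)
$x = 150 + i \sqrt{6}$ ($x = \left(\sqrt{2} \sqrt{-3} + 159\right) + \left(4 \left(-3\right) + 3\right) = \left(\sqrt{2} i \sqrt{3} + 159\right) + \left(-12 + 3\right) = \left(i \sqrt{6} + 159\right) - 9 = \left(159 + i \sqrt{6}\right) - 9 = 150 + i \sqrt{6} \approx 150.0 + 2.4495 i$)
$x 112 + Z{\left(v,17 \right)} = \left(150 + i \sqrt{6}\right) 112 + \frac{8}{3} = \left(16800 + 112 i \sqrt{6}\right) + \frac{8}{3} = \frac{50408}{3} + 112 i \sqrt{6}$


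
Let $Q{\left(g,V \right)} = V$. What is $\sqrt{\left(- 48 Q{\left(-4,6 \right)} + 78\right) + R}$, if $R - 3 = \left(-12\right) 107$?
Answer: $i \sqrt{1491} \approx 38.613 i$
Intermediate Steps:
$R = -1281$ ($R = 3 - 1284 = -1281$)
$\sqrt{\left(- 48 Q{\left(-4,6 \right)} + 78\right) + R} = \sqrt{\left(\left(-48\right) 6 + 78\right) - 1281} = \sqrt{\left(-288 + 78\right) - 1281} = \sqrt{-210 - 1281} = \sqrt{-1491} = i \sqrt{1491}$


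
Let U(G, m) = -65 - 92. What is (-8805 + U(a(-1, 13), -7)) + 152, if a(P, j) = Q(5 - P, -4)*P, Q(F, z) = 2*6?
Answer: -8810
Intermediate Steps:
Q(F, z) = 12
a(P, j) = 12*P
U(G, m) = -157
(-8805 + U(a(-1, 13), -7)) + 152 = (-8805 - 157) + 152 = -8962 + 152 = -8810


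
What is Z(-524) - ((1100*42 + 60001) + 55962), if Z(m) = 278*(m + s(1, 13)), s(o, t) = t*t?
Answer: -260853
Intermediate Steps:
s(o, t) = t²
Z(m) = 46982 + 278*m (Z(m) = 278*(m + 13²) = 278*(m + 169) = 278*(169 + m) = 46982 + 278*m)
Z(-524) - ((1100*42 + 60001) + 55962) = (46982 + 278*(-524)) - ((1100*42 + 60001) + 55962) = (46982 - 145672) - ((46200 + 60001) + 55962) = -98690 - (106201 + 55962) = -98690 - 1*162163 = -98690 - 162163 = -260853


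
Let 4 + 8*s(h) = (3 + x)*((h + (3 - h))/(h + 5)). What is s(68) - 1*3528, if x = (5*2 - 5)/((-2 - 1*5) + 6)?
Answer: -1030325/292 ≈ -3528.5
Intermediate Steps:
x = -5 (x = (10 - 5)/((-2 - 5) + 6) = 5/(-7 + 6) = 5/(-1) = 5*(-1) = -5)
s(h) = -½ - 3/(4*(5 + h)) (s(h) = -½ + ((3 - 5)*((h + (3 - h))/(h + 5)))/8 = -½ + (-6/(5 + h))/8 = -½ - 3/(4*(5 + h)))
s(68) - 1*3528 = (-13 - 2*68)/(4*(5 + 68)) - 1*3528 = (¼)*(-13 - 136)/73 - 3528 = (¼)*(1/73)*(-149) - 3528 = -149/292 - 3528 = -1030325/292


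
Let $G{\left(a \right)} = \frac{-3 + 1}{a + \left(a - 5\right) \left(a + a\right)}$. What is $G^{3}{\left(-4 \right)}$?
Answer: $- \frac{1}{39304} \approx -2.5443 \cdot 10^{-5}$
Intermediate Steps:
$G{\left(a \right)} = - \frac{2}{a + 2 a \left(-5 + a\right)}$ ($G{\left(a \right)} = - \frac{2}{a + \left(-5 + a\right) 2 a} = - \frac{2}{a + 2 a \left(-5 + a\right)}$)
$G^{3}{\left(-4 \right)} = \left(- \frac{2}{\left(-4\right) \left(-9 + 2 \left(-4\right)\right)}\right)^{3} = \left(\left(-2\right) \left(- \frac{1}{4}\right) \frac{1}{-9 - 8}\right)^{3} = \left(\left(-2\right) \left(- \frac{1}{4}\right) \frac{1}{-17}\right)^{3} = \left(\left(-2\right) \left(- \frac{1}{4}\right) \left(- \frac{1}{17}\right)\right)^{3} = \left(- \frac{1}{34}\right)^{3} = - \frac{1}{39304}$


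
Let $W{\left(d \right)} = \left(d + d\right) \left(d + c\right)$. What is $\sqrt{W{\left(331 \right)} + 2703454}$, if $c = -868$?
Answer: $2 \sqrt{586990} \approx 1532.3$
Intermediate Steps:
$W{\left(d \right)} = 2 d \left(-868 + d\right)$ ($W{\left(d \right)} = \left(d + d\right) \left(d - 868\right) = 2 d \left(-868 + d\right)$)
$\sqrt{W{\left(331 \right)} + 2703454} = \sqrt{2 \cdot 331 \left(-868 + 331\right) + 2703454} = \sqrt{2 \cdot 331 \left(-537\right) + 2703454} = \sqrt{-355494 + 2703454} = \sqrt{2347960} = 2 \sqrt{586990}$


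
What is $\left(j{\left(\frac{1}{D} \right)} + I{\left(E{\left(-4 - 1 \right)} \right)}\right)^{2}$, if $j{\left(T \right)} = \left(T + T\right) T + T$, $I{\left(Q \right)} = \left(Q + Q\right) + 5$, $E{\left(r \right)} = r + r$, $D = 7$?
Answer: $\frac{527076}{2401} \approx 219.52$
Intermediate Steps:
$E{\left(r \right)} = 2 r$
$I{\left(Q \right)} = 5 + 2 Q$ ($I{\left(Q \right)} = 2 Q + 5 = 5 + 2 Q$)
$j{\left(T \right)} = T + 2 T^{2}$ ($j{\left(T \right)} = 2 T T + T = 2 T^{2} + T = T + 2 T^{2}$)
$\left(j{\left(\frac{1}{D} \right)} + I{\left(E{\left(-4 - 1 \right)} \right)}\right)^{2} = \left(\frac{1 + \frac{2}{7}}{7} + \left(5 + 2 \cdot 2 \left(-4 - 1\right)\right)\right)^{2} = \left(\frac{1 + 2 \cdot \frac{1}{7}}{7} + \left(5 + 2 \cdot 2 \left(-5\right)\right)\right)^{2} = \left(\frac{1 + \frac{2}{7}}{7} + \left(5 + 2 \left(-10\right)\right)\right)^{2} = \left(\frac{1}{7} \cdot \frac{9}{7} + \left(5 - 20\right)\right)^{2} = \left(\frac{9}{49} - 15\right)^{2} = \left(- \frac{726}{49}\right)^{2} = \frac{527076}{2401}$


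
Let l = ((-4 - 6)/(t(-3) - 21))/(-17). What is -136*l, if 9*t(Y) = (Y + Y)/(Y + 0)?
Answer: 720/187 ≈ 3.8503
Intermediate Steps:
t(Y) = 2/9 (t(Y) = ((Y + Y)/(Y + 0))/9 = ((2*Y)/Y)/9 = (⅑)*2 = 2/9)
l = -90/3179 (l = ((-4 - 6)/(2/9 - 21))/(-17) = -10/(-187/9)*(-1/17) = -10*(-9/187)*(-1/17) = (90/187)*(-1/17) = -90/3179 ≈ -0.028311)
-136*l = -136*(-90/3179) = 720/187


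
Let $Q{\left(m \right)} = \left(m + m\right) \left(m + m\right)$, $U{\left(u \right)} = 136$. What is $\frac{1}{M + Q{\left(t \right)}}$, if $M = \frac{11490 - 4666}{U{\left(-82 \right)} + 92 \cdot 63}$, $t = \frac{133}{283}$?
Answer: $\frac{118771987}{241562982} \approx 0.49168$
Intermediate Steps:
$t = \frac{133}{283}$ ($t = 133 \cdot \frac{1}{283} = \frac{133}{283} \approx 0.46996$)
$M = \frac{1706}{1483}$ ($M = \frac{11490 - 4666}{136 + 92 \cdot 63} = \frac{6824}{136 + 5796} = \frac{6824}{5932} = 6824 \cdot \frac{1}{5932} = \frac{1706}{1483} \approx 1.1504$)
$Q{\left(m \right)} = 4 m^{2}$ ($Q{\left(m \right)} = 2 m 2 m = 4 m^{2}$)
$\frac{1}{M + Q{\left(t \right)}} = \frac{1}{\frac{1706}{1483} + 4 \left(\frac{133}{283}\right)^{2}} = \frac{1}{\frac{1706}{1483} + 4 \cdot \frac{17689}{80089}} = \frac{1}{\frac{1706}{1483} + \frac{70756}{80089}} = \frac{1}{\frac{241562982}{118771987}} = \frac{118771987}{241562982}$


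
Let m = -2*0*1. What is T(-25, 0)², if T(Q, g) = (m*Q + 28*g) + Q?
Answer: 625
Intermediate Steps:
m = 0 (m = 0*1 = 0)
T(Q, g) = Q + 28*g (T(Q, g) = (0*Q + 28*g) + Q = (0 + 28*g) + Q = 28*g + Q = Q + 28*g)
T(-25, 0)² = (-25 + 28*0)² = (-25 + 0)² = (-25)² = 625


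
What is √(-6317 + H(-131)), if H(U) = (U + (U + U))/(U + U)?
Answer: I*√25262/2 ≈ 79.47*I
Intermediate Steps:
H(U) = 3/2 (H(U) = (U + 2*U)/((2*U)) = (3*U)*(1/(2*U)) = 3/2)
√(-6317 + H(-131)) = √(-6317 + 3/2) = √(-12631/2) = I*√25262/2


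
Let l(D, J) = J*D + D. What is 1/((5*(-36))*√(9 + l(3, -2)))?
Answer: -√6/1080 ≈ -0.0022680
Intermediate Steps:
l(D, J) = D + D*J (l(D, J) = D*J + D = D + D*J)
1/((5*(-36))*√(9 + l(3, -2))) = 1/((5*(-36))*√(9 + 3*(1 - 2))) = 1/(-180*√(9 + 3*(-1))) = 1/(-180*√(9 - 3)) = 1/(-180*√6) = -√6/1080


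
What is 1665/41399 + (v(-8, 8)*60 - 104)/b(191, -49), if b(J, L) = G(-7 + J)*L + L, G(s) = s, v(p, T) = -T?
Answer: 39270241/375281935 ≈ 0.10464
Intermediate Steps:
b(J, L) = L + L*(-7 + J) (b(J, L) = (-7 + J)*L + L = L*(-7 + J) + L = L + L*(-7 + J))
1665/41399 + (v(-8, 8)*60 - 104)/b(191, -49) = 1665/41399 + (-1*8*60 - 104)/((-49*(-6 + 191))) = 1665*(1/41399) + (-8*60 - 104)/((-49*185)) = 1665/41399 + (-480 - 104)/(-9065) = 1665/41399 - 584*(-1/9065) = 1665/41399 + 584/9065 = 39270241/375281935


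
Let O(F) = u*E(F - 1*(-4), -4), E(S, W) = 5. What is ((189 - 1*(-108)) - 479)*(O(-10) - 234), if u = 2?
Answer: 40768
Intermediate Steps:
O(F) = 10 (O(F) = 2*5 = 10)
((189 - 1*(-108)) - 479)*(O(-10) - 234) = ((189 - 1*(-108)) - 479)*(10 - 234) = ((189 + 108) - 479)*(-224) = (297 - 479)*(-224) = -182*(-224) = 40768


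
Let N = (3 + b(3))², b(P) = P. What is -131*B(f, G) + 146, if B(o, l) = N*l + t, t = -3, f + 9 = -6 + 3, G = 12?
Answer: -56053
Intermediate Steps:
f = -12 (f = -9 + (-6 + 3) = -9 - 3 = -12)
N = 36 (N = (3 + 3)² = 6² = 36)
B(o, l) = -3 + 36*l (B(o, l) = 36*l - 3 = -3 + 36*l)
-131*B(f, G) + 146 = -131*(-3 + 36*12) + 146 = -131*(-3 + 432) + 146 = -131*429 + 146 = -56199 + 146 = -56053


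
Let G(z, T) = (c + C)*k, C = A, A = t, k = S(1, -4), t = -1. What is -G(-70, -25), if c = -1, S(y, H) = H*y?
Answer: -8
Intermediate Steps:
k = -4 (k = -4*1 = -4)
A = -1
C = -1
G(z, T) = 8 (G(z, T) = (-1 - 1)*(-4) = -2*(-4) = 8)
-G(-70, -25) = -1*8 = -8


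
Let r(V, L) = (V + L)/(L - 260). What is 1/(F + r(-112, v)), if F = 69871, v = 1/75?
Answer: 527/36822244 ≈ 1.4312e-5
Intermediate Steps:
v = 1/75 ≈ 0.013333
r(V, L) = (L + V)/(-260 + L)
1/(F + r(-112, v)) = 1/(69871 + (1/75 - 112)/(-260 + 1/75)) = 1/(69871 - 8399/75/(-19499/75)) = 1/(69871 - 75/19499*(-8399/75)) = 1/(69871 + 227/527) = 1/(36822244/527) = 527/36822244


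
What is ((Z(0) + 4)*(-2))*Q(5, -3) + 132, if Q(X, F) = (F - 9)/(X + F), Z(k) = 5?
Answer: 240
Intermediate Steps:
Q(X, F) = (-9 + F)/(F + X)
((Z(0) + 4)*(-2))*Q(5, -3) + 132 = ((5 + 4)*(-2))*((-9 - 3)/(-3 + 5)) + 132 = (9*(-2))*(-12/2) + 132 = -9*(-12) + 132 = -18*(-6) + 132 = 108 + 132 = 240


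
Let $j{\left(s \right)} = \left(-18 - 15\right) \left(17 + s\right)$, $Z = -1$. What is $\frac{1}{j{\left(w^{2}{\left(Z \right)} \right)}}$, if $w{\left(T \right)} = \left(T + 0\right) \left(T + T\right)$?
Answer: $- \frac{1}{693} \approx -0.001443$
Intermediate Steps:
$w{\left(T \right)} = 2 T^{2}$ ($w{\left(T \right)} = T 2 T = 2 T^{2}$)
$j{\left(s \right)} = -561 - 33 s$ ($j{\left(s \right)} = - 33 \left(17 + s\right) = -561 - 33 s$)
$\frac{1}{j{\left(w^{2}{\left(Z \right)} \right)}} = \frac{1}{-561 - 33 \left(2 \left(-1\right)^{2}\right)^{2}} = \frac{1}{-561 - 33 \left(2 \cdot 1\right)^{2}} = \frac{1}{-561 - 33 \cdot 2^{2}} = \frac{1}{-561 - 132} = \frac{1}{-693} = - \frac{1}{693}$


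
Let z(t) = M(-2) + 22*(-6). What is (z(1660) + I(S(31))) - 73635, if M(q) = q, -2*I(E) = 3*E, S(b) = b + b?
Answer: -73862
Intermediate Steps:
S(b) = 2*b
I(E) = -3*E/2
z(t) = -134 (z(t) = -2 + 22*(-6) = -2 - 132 = -134)
(z(1660) + I(S(31))) - 73635 = (-134 - 3*31) - 73635 = (-134 - 3/2*62) - 73635 = (-134 - 93) - 73635 = -227 - 73635 = -73862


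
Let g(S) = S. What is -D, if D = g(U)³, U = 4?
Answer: -64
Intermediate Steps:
D = 64 (D = 4³ = 64)
-D = -1*64 = -64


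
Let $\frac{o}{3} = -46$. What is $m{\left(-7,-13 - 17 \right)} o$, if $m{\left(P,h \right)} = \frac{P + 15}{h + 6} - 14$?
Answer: $1978$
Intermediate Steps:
$o = -138$ ($o = 3 \left(-46\right) = -138$)
$m{\left(P,h \right)} = -14 + \frac{15 + P}{6 + h}$ ($m{\left(P,h \right)} = \frac{15 + P}{6 + h} - 14 = -14 + \frac{15 + P}{6 + h}$)
$m{\left(-7,-13 - 17 \right)} o = \frac{-69 - 7 - 14 \left(-13 - 17\right)}{6 - 30} \left(-138\right) = \frac{-69 - 7 - -420}{6 - 30} \left(-138\right) = \frac{-69 - 7 + 420}{-24} \left(-138\right) = \left(- \frac{1}{24}\right) 344 \left(-138\right) = \left(- \frac{43}{3}\right) \left(-138\right) = 1978$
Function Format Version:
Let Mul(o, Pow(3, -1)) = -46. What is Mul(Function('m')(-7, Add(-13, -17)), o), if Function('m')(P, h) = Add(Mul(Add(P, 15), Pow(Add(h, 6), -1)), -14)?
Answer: 1978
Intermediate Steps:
o = -138 (o = Mul(3, -46) = -138)
Function('m')(P, h) = Add(-14, Mul(Pow(Add(6, h), -1), Add(15, P))) (Function('m')(P, h) = Add(Mul(Add(15, P), Pow(Add(6, h), -1)), -14) = Add(Mul(Pow(Add(6, h), -1), Add(15, P)), -14) = Add(-14, Mul(Pow(Add(6, h), -1), Add(15, P))))
Mul(Function('m')(-7, Add(-13, -17)), o) = Mul(Mul(Pow(Add(6, Add(-13, -17)), -1), Add(-69, -7, Mul(-14, Add(-13, -17)))), -138) = Mul(Mul(Pow(Add(6, -30), -1), Add(-69, -7, Mul(-14, -30))), -138) = Mul(Mul(Pow(-24, -1), Add(-69, -7, 420)), -138) = Mul(Mul(Rational(-1, 24), 344), -138) = Mul(Rational(-43, 3), -138) = 1978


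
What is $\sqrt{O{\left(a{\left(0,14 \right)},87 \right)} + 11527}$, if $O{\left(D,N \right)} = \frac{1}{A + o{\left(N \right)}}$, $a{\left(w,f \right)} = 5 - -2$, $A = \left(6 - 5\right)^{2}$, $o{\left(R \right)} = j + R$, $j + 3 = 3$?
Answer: $\frac{\sqrt{22316294}}{44} \approx 107.36$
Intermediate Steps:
$j = 0$ ($j = -3 + 3 = 0$)
$o{\left(R \right)} = R$ ($o{\left(R \right)} = 0 + R = R$)
$A = 1$ ($A = 1^{2} = 1$)
$a{\left(w,f \right)} = 7$ ($a{\left(w,f \right)} = 5 + 2 = 7$)
$O{\left(D,N \right)} = \frac{1}{1 + N}$
$\sqrt{O{\left(a{\left(0,14 \right)},87 \right)} + 11527} = \sqrt{\frac{1}{1 + 87} + 11527} = \sqrt{\frac{1}{88} + 11527} = \sqrt{\frac{1014377}{88}} = \frac{\sqrt{22316294}}{44}$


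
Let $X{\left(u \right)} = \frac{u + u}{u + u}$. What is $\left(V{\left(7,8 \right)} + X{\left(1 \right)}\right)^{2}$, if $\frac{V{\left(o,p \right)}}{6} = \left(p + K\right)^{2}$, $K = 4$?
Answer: $748225$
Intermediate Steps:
$V{\left(o,p \right)} = 6 \left(4 + p\right)^{2}$ ($V{\left(o,p \right)} = 6 \left(p + 4\right)^{2} = 6 \left(4 + p\right)^{2}$)
$X{\left(u \right)} = 1$ ($X{\left(u \right)} = \frac{2 u}{2 u} = 2 u \frac{1}{2 u} = 1$)
$\left(V{\left(7,8 \right)} + X{\left(1 \right)}\right)^{2} = \left(6 \left(4 + 8\right)^{2} + 1\right)^{2} = \left(6 \cdot 12^{2} + 1\right)^{2} = \left(6 \cdot 144 + 1\right)^{2} = \left(864 + 1\right)^{2} = 865^{2} = 748225$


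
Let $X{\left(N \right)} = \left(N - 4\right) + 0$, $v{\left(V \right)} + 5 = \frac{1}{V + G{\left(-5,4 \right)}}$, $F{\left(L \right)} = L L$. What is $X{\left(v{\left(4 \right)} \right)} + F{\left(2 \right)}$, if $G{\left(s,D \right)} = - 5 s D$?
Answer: $- \frac{519}{104} \approx -4.9904$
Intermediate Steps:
$F{\left(L \right)} = L^{2}$
$G{\left(s,D \right)} = - 5 D s$
$v{\left(V \right)} = -5 + \frac{1}{100 + V}$ ($v{\left(V \right)} = -5 + \frac{1}{V - 20 \left(-5\right)} = -5 + \frac{1}{V + 100} = -5 + \frac{1}{100 + V}$)
$X{\left(N \right)} = -4 + N$ ($X{\left(N \right)} = \left(-4 + N\right) + 0 = -4 + N$)
$X{\left(v{\left(4 \right)} \right)} + F{\left(2 \right)} = \left(-4 + \frac{-499 - 20}{100 + 4}\right) + 2^{2} = \left(-4 + \frac{-499 - 20}{104}\right) + 4 = \left(-4 + \frac{1}{104} \left(-519\right)\right) + 4 = \left(-4 - \frac{519}{104}\right) + 4 = - \frac{935}{104} + 4 = - \frac{519}{104}$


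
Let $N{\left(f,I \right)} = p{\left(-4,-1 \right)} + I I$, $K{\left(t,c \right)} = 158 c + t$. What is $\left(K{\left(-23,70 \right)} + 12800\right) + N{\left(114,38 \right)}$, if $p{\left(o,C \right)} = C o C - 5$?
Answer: $25272$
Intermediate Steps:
$p{\left(o,C \right)} = -5 + o C^{2}$ ($p{\left(o,C \right)} = o C^{2} - 5 = -5 + o C^{2}$)
$K{\left(t,c \right)} = t + 158 c$
$N{\left(f,I \right)} = -9 + I^{2}$ ($N{\left(f,I \right)} = \left(-5 - 4 \left(-1\right)^{2}\right) + I I = \left(-5 - 4\right) + I^{2} = -9 + I^{2}$)
$\left(K{\left(-23,70 \right)} + 12800\right) + N{\left(114,38 \right)} = \left(\left(-23 + 158 \cdot 70\right) + 12800\right) - \left(9 - 38^{2}\right) = \left(\left(-23 + 11060\right) + 12800\right) + \left(-9 + 1444\right) = \left(11037 + 12800\right) + 1435 = 23837 + 1435 = 25272$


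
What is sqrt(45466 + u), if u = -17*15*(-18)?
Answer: 2*sqrt(12514) ≈ 223.73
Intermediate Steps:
u = 4590 (u = -255*(-18) = 4590)
sqrt(45466 + u) = sqrt(45466 + 4590) = sqrt(50056) = 2*sqrt(12514)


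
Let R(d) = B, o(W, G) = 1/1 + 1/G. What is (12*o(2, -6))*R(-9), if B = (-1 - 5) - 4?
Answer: -100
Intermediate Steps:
o(W, G) = 1 + 1/G (o(W, G) = 1*1 + 1/G = 1 + 1/G)
B = -10 (B = -6 - 4 = -10)
R(d) = -10
(12*o(2, -6))*R(-9) = (12*((1 - 6)/(-6)))*(-10) = (12*(-1/6*(-5)))*(-10) = (12*(5/6))*(-10) = 10*(-10) = -100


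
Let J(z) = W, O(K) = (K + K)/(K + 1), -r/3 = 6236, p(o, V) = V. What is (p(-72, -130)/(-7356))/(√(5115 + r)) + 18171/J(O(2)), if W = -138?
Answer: -6057/46 - 65*I*√13593/49995054 ≈ -131.67 - 0.00015158*I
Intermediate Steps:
r = -18708 (r = -3*6236 = -18708)
O(K) = 2*K/(1 + K) (O(K) = (2*K)/(1 + K) = 2*K/(1 + K))
J(z) = -138
(p(-72, -130)/(-7356))/(√(5115 + r)) + 18171/J(O(2)) = (-130/(-7356))/(√(5115 - 18708)) + 18171/(-138) = (-130*(-1/7356))/(√(-13593)) + 18171*(-1/138) = 65/(3678*((I*√13593))) - 6057/46 = 65*(-I*√13593/13593)/3678 - 6057/46 = -65*I*√13593/49995054 - 6057/46 = -6057/46 - 65*I*√13593/49995054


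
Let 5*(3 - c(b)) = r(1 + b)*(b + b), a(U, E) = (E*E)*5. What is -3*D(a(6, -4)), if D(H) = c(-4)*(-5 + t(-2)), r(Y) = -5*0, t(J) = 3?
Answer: 18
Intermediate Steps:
r(Y) = 0
a(U, E) = 5*E² (a(U, E) = E²*5 = 5*E²)
c(b) = 3 (c(b) = 3 - 0*(b + b) = 3 - 0*2*b = 3 - ⅕*0 = 3 + 0 = 3)
D(H) = -6 (D(H) = 3*(-5 + 3) = 3*(-2) = -6)
-3*D(a(6, -4)) = -3*(-6) = 18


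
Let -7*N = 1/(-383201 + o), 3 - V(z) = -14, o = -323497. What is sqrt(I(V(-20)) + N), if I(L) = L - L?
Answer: sqrt(549654)/1648962 ≈ 0.00044961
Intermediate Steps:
V(z) = 17 (V(z) = 3 - 1*(-14) = 3 + 14 = 17)
N = 1/4946886 (N = -1/(7*(-383201 - 323497)) = -1/7/(-706698) = -1/7*(-1/706698) = 1/4946886 ≈ 2.0215e-7)
I(L) = 0
sqrt(I(V(-20)) + N) = sqrt(0 + 1/4946886) = sqrt(1/4946886) = sqrt(549654)/1648962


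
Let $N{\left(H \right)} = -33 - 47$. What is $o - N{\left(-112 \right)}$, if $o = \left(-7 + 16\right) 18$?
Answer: $242$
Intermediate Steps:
$o = 162$ ($o = 9 \cdot 18 = 162$)
$N{\left(H \right)} = -80$ ($N{\left(H \right)} = -33 - 47 = -80$)
$o - N{\left(-112 \right)} = 162 - -80 = 162 + 80 = 242$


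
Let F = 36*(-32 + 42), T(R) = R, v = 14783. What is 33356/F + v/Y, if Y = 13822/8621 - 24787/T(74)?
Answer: 8330110571/172431810 ≈ 48.310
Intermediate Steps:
Y = -5747727/17242 (Y = 13822/8621 - 24787/74 = -5747727/17242 ≈ -333.36)
F = 360 (F = 36*10 = 360)
33356/F + v/Y = 33356/360 + 14783/(-5747727/17242) = 33356*(1/360) + 14783*(-17242/5747727) = 8339/90 - 254888486/5747727 = 8330110571/172431810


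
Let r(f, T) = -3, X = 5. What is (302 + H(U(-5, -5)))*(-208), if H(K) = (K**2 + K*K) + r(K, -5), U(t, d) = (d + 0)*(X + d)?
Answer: -62192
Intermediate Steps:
U(t, d) = d*(5 + d) (U(t, d) = (d + 0)*(5 + d) = d*(5 + d))
H(K) = -3 + 2*K**2 (H(K) = (K**2 + K*K) - 3 = (K**2 + K**2) - 3 = 2*K**2 - 3 = -3 + 2*K**2)
(302 + H(U(-5, -5)))*(-208) = (302 + (-3 + 2*(-5*(5 - 5))**2))*(-208) = (302 + (-3 + 2*(-5*0)**2))*(-208) = (302 + (-3 + 2*0**2))*(-208) = (302 + (-3 + 2*0))*(-208) = (302 + (-3 + 0))*(-208) = (302 - 3)*(-208) = 299*(-208) = -62192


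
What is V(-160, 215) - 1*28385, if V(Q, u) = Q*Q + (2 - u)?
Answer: -2998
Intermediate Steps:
V(Q, u) = 2 + Q² - u (V(Q, u) = Q² + (2 - u) = 2 + Q² - u)
V(-160, 215) - 1*28385 = (2 + (-160)² - 1*215) - 1*28385 = (2 + 25600 - 215) - 28385 = 25387 - 28385 = -2998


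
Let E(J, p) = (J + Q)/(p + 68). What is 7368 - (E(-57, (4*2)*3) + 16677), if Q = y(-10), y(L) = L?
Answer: -856361/92 ≈ -9308.3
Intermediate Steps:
Q = -10
E(J, p) = (-10 + J)/(68 + p) (E(J, p) = (J - 10)/(p + 68) = (-10 + J)/(68 + p))
7368 - (E(-57, (4*2)*3) + 16677) = 7368 - ((-10 - 57)/(68 + (4*2)*3) + 16677) = 7368 - (-67/(68 + 8*3) + 16677) = 7368 - (-67/(68 + 24) + 16677) = 7368 - (-67/92 + 16677) = 7368 - 1*1534217/92 = 7368 - 1534217/92 = -856361/92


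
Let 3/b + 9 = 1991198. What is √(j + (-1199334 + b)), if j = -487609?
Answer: 2*I*√1672112086141057834/1991189 ≈ 1298.8*I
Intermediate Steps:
b = 3/1991189 (b = 3/(-9 + 1991198) = 3/1991189 ≈ 1.5066e-6)
√(j + (-1199334 + b)) = √(-487609 + (-1199334 + 3/1991189)) = √(-487609 - 2388100668123/1991189) = √(-3359022345224/1991189) = 2*I*√1672112086141057834/1991189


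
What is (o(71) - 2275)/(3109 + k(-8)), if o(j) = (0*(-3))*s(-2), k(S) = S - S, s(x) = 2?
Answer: -2275/3109 ≈ -0.73175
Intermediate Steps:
k(S) = 0
o(j) = 0 (o(j) = (0*(-3))*2 = 0*2 = 0)
(o(71) - 2275)/(3109 + k(-8)) = (0 - 2275)/(3109 + 0) = -2275/3109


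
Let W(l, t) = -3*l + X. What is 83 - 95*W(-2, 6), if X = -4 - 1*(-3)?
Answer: -392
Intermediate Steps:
X = -1 (X = -4 + 3 = -1)
W(l, t) = -1 - 3*l (W(l, t) = -3*l - 1 = -1 - 3*l)
83 - 95*W(-2, 6) = 83 - 95*(-1 - 3*(-2)) = 83 - 95*(-1 + 6) = 83 - 95*5 = 83 - 475 = -392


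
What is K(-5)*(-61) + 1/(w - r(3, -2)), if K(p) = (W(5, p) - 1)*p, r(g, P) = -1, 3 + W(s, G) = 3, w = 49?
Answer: -15249/50 ≈ -304.98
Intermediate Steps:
W(s, G) = 0 (W(s, G) = -3 + 3 = 0)
K(p) = -p (K(p) = (0 - 1)*p = -p)
K(-5)*(-61) + 1/(w - r(3, -2)) = -1*(-5)*(-61) + 1/(49 - 1*(-1)) = 5*(-61) + 1/(49 + 1) = -305 + 1/50 = -15249/50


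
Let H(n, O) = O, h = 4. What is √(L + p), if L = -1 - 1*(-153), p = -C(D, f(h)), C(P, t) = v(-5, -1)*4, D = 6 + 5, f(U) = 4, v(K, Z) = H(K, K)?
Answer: 2*√43 ≈ 13.115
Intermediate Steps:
v(K, Z) = K
D = 11
C(P, t) = -20 (C(P, t) = -5*4 = -20)
p = 20 (p = -1*(-20) = 20)
L = 152 (L = -1 + 153 = 152)
√(L + p) = √(152 + 20) = √172 = 2*√43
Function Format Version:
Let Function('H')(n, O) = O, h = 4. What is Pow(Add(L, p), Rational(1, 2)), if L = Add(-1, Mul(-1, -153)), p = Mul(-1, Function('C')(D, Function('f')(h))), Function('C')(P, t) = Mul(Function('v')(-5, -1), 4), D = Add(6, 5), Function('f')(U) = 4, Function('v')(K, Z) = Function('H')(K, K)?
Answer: Mul(2, Pow(43, Rational(1, 2))) ≈ 13.115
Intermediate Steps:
Function('v')(K, Z) = K
D = 11
Function('C')(P, t) = -20 (Function('C')(P, t) = Mul(-5, 4) = -20)
p = 20 (p = Mul(-1, -20) = 20)
L = 152 (L = Add(-1, 153) = 152)
Pow(Add(L, p), Rational(1, 2)) = Pow(Add(152, 20), Rational(1, 2)) = Pow(172, Rational(1, 2)) = Mul(2, Pow(43, Rational(1, 2)))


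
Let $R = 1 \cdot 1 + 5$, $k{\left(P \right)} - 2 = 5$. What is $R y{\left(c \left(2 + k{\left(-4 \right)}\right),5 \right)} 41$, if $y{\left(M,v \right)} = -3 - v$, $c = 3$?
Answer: $-1968$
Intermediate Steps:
$k{\left(P \right)} = 7$ ($k{\left(P \right)} = 2 + 5 = 7$)
$R = 6$ ($R = 1 + 5 = 6$)
$R y{\left(c \left(2 + k{\left(-4 \right)}\right),5 \right)} 41 = 6 \left(-3 - 5\right) 41 = 6 \left(-8\right) 41 = \left(-48\right) 41 = -1968$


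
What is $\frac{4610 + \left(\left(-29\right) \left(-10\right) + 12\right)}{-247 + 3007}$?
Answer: $\frac{614}{345} \approx 1.7797$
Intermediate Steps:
$\frac{4610 + \left(\left(-29\right) \left(-10\right) + 12\right)}{-247 + 3007} = \frac{4610 + \left(290 + 12\right)}{2760} = \left(4610 + 302\right) \frac{1}{2760} = 4912 \cdot \frac{1}{2760} = \frac{614}{345}$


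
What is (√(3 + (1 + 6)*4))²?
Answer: 31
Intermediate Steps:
(√(3 + (1 + 6)*4))² = (√(3 + 7*4))² = (√(3 + 28))² = (√31)² = 31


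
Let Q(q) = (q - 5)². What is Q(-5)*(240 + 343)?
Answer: 58300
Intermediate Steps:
Q(q) = (-5 + q)²
Q(-5)*(240 + 343) = (-5 - 5)²*(240 + 343) = (-10)²*583 = 100*583 = 58300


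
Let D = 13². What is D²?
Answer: 28561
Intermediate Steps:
D = 169
D² = 169² = 28561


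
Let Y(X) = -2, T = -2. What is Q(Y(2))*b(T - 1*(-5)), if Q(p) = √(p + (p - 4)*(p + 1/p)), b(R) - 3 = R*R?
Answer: 12*√13 ≈ 43.267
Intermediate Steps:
b(R) = 3 + R² (b(R) = 3 + R*R = 3 + R²)
Q(p) = √(p + (-4 + p)*(p + 1/p))
Q(Y(2))*b(T - 1*(-5)) = √(1 + (-2)² - 4/(-2) - 3*(-2))*(3 + (-2 - 1*(-5))²) = √(1 + 4 - 4*(-½) + 6)*(3 + (-2 + 5)²) = √(1 + 4 + 2 + 6)*(3 + 3²) = √13*(3 + 9) = √13*12 = 12*√13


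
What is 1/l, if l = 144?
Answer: 1/144 ≈ 0.0069444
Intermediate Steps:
1/l = 1/144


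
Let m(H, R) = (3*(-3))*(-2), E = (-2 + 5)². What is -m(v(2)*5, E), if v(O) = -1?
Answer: -18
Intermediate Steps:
E = 9 (E = 3² = 9)
m(H, R) = 18 (m(H, R) = -9*(-2) = 18)
-m(v(2)*5, E) = -1*18 = -18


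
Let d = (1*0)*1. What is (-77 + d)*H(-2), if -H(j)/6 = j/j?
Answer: 462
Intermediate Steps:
H(j) = -6 (H(j) = -6*j/j = -6*1 = -6)
d = 0 (d = 0*1 = 0)
(-77 + d)*H(-2) = (-77 + 0)*(-6) = -77*(-6) = 462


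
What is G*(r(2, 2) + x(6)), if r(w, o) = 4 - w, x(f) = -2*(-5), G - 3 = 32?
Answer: 420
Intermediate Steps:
G = 35 (G = 3 + 32 = 35)
x(f) = 10
G*(r(2, 2) + x(6)) = 35*((4 - 1*2) + 10) = 35*((4 - 2) + 10) = 35*(2 + 10) = 35*12 = 420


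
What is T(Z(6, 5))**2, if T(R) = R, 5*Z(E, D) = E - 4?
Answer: 4/25 ≈ 0.16000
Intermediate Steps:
Z(E, D) = -4/5 + E/5 (Z(E, D) = (E - 4)/5 = (-4 + E)/5 = -4/5 + E/5)
T(Z(6, 5))**2 = (-4/5 + (1/5)*6)**2 = (-4/5 + 6/5)**2 = (2/5)**2 = 4/25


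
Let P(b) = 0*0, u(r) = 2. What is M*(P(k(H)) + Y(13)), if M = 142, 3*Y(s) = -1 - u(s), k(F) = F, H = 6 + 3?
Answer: -142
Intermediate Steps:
H = 9
Y(s) = -1 (Y(s) = (-1 - 1*2)/3 = (-1 - 2)/3 = (1/3)*(-3) = -1)
P(b) = 0
M*(P(k(H)) + Y(13)) = 142*(0 - 1) = 142*(-1) = -142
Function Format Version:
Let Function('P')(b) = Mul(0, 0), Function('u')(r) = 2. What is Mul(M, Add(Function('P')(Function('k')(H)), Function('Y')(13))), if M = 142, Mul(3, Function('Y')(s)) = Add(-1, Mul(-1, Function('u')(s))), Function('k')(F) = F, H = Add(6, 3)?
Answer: -142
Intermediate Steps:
H = 9
Function('Y')(s) = -1 (Function('Y')(s) = Mul(Rational(1, 3), Add(-1, Mul(-1, 2))) = Mul(Rational(1, 3), Add(-1, -2)) = Mul(Rational(1, 3), -3) = -1)
Function('P')(b) = 0
Mul(M, Add(Function('P')(Function('k')(H)), Function('Y')(13))) = Mul(142, Add(0, -1)) = Mul(142, -1) = -142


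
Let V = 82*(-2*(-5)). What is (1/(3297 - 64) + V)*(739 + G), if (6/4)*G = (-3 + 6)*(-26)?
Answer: 1821278907/3233 ≈ 5.6334e+5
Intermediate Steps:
G = -52 (G = 2*((-3 + 6)*(-26))/3 = 2*(3*(-26))/3 = (⅔)*(-78) = -52)
V = 820 (V = 82*10 = 820)
(1/(3297 - 64) + V)*(739 + G) = (1/(3297 - 64) + 820)*(739 - 52) = (1/3233 + 820)*687 = (2651061/3233)*687 = 1821278907/3233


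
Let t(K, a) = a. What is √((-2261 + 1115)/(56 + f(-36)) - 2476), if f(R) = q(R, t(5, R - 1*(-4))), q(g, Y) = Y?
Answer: I*√10095/2 ≈ 50.237*I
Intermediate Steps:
f(R) = 4 + R (f(R) = R - 1*(-4) = R + 4 = 4 + R)
√((-2261 + 1115)/(56 + f(-36)) - 2476) = √((-2261 + 1115)/(56 + (4 - 36)) - 2476) = √(-1146/(56 - 32) - 2476) = √(-1146/24 - 2476) = √(-1146*1/24 - 2476) = √(-191/4 - 2476) = √(-10095/4) = I*√10095/2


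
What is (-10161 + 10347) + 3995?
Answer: 4181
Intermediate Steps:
(-10161 + 10347) + 3995 = 186 + 3995 = 4181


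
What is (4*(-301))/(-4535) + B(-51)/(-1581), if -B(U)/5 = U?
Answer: 14649/140585 ≈ 0.10420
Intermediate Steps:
B(U) = -5*U
(4*(-301))/(-4535) + B(-51)/(-1581) = (4*(-301))/(-4535) - 5*(-51)/(-1581) = -1204*(-1/4535) + 255*(-1/1581) = 1204/4535 - 5/31 = 14649/140585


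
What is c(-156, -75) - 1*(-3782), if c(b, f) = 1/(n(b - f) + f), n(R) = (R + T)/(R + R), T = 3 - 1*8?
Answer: 22812943/6032 ≈ 3782.0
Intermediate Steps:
T = -5 (T = 3 - 8 = -5)
n(R) = (-5 + R)/(2*R) (n(R) = (R - 5)/(R + R) = (-5 + R)/((2*R)) = (-5 + R)*(1/(2*R)) = (-5 + R)/(2*R))
c(b, f) = 1/(f + (-5 + b - f)/(2*(b - f))) (c(b, f) = 1/((-5 + (b - f))/(2*(b - f)) + f) = 1/((-5 + b - f)/(2*(b - f)) + f) = 1/(f + (-5 + b - f)/(2*(b - f))))
c(-156, -75) - 1*(-3782) = 2*(-156 - 1*(-75))/(-5 - 156 - 1*(-75) + 2*(-75)*(-156 - 1*(-75))) - 1*(-3782) = 2*(-156 + 75)/(-5 - 156 + 75 + 2*(-75)*(-156 + 75)) + 3782 = 2*(-81)/(-5 - 156 + 75 + 2*(-75)*(-81)) + 3782 = 2*(-81)/(-5 - 156 + 75 + 12150) + 3782 = 2*(-81)/12064 + 3782 = 2*(1/12064)*(-81) + 3782 = -81/6032 + 3782 = 22812943/6032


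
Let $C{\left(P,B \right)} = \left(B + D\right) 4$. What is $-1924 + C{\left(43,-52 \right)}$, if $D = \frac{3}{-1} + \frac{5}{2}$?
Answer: $-2134$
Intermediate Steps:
$D = - \frac{1}{2}$ ($D = 3 \left(-1\right) + 5 \cdot \frac{1}{2} = -3 + \frac{5}{2} = - \frac{1}{2} \approx -0.5$)
$C{\left(P,B \right)} = -2 + 4 B$ ($C{\left(P,B \right)} = \left(B - \frac{1}{2}\right) 4 = \left(- \frac{1}{2} + B\right) 4 = -2 + 4 B$)
$-1924 + C{\left(43,-52 \right)} = -1924 + \left(-2 + 4 \left(-52\right)\right) = -1924 - 210 = -2134$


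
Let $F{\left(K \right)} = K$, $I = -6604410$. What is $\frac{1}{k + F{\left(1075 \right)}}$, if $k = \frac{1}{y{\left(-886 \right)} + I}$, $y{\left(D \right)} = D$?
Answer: $\frac{6605296}{7100693199} \approx 0.00093023$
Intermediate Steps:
$k = - \frac{1}{6605296}$ ($k = \frac{1}{-886 - 6604410} = \frac{1}{-6605296} = - \frac{1}{6605296} \approx -1.5139 \cdot 10^{-7}$)
$\frac{1}{k + F{\left(1075 \right)}} = \frac{1}{- \frac{1}{6605296} + 1075} = \frac{1}{\frac{7100693199}{6605296}} = \frac{6605296}{7100693199}$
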